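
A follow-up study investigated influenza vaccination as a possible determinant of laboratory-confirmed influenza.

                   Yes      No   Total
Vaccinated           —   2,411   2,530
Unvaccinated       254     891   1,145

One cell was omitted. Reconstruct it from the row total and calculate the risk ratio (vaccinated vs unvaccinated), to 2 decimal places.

The missing cell is in the exposed row: 2530 − 2411 = 119.
So a = 119, b = 2411, c = 254, d = 891.
RR = [a/(a+b)] / [c/(c+d)] = (119/2530) / (254/1145) = 0.04704/0.22183 = 0.21203

0.21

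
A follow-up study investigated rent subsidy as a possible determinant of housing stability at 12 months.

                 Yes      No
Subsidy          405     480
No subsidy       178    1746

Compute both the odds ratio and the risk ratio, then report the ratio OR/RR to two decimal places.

Cells: a = 405, b = 480, c = 178, d = 1746.
OR = (405·1746)/(480·178) = 707130/85440 = 8.27633
Risk in exposed = 405/885 = 0.45763; risk in unexposed = 178/1924 = 0.09252; RR = 4.94649
OR/RR = 8.27633 / 4.94649 = 1.67317
The outcome is not rare, so the OR lies further from 1 than the RR.

1.67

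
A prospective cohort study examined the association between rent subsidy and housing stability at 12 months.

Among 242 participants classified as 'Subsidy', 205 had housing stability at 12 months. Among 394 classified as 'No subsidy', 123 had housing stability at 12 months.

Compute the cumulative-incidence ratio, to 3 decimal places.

From the description: a = 205, b = 37, c = 123, d = 271.
Risk in exposed = 205/242 = 0.84711; risk in unexposed = 123/394 = 0.31218.
RR = 0.84711 / 0.31218 = 2.71350
The risk among the exposed is 2.71 times that among the unexposed.

2.713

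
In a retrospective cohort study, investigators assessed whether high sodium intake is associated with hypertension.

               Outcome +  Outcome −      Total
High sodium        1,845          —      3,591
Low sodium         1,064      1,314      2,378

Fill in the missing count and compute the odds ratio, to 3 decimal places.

The missing cell is in the exposed row: 3591 − 1845 = 1746.
So a = 1845, b = 1746, c = 1064, d = 1314.
OR = (a·d)/(b·c) = (1845 × 1314) / (1746 × 1064) = 2424330 / 1857744 = 1.30499

1.305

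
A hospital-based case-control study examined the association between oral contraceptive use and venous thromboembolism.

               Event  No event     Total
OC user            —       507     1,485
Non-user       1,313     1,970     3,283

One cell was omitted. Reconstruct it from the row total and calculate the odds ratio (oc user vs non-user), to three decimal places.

2.894

The missing cell is in the exposed row: 1485 − 507 = 978.
So a = 978, b = 507, c = 1313, d = 1970.
OR = (a·d)/(b·c) = (978 × 1970) / (507 × 1313) = 1926660 / 665691 = 2.89423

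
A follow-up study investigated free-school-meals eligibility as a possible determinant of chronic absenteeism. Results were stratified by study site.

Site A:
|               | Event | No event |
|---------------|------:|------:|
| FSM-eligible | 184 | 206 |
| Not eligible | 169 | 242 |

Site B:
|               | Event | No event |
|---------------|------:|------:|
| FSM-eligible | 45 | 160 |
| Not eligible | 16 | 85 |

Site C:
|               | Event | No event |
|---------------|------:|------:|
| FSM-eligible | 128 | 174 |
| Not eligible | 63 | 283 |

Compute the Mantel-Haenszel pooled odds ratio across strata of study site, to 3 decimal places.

OR_MH = Σ(aᵢdᵢ/nᵢ) / Σ(bᵢcᵢ/nᵢ), where nᵢ is the stratum total.
Stratum 1 (Site A): n = 801; a·d/n = 184·242/801 = 55.5905; b·c/n = 206·169/801 = 43.4632
Stratum 2 (Site B): n = 306; a·d/n = 45·85/306 = 12.5000; b·c/n = 160·16/306 = 8.3660
Stratum 3 (Site C): n = 648; a·d/n = 128·283/648 = 55.9012; b·c/n = 174·63/648 = 16.9167
OR_MH = (55.5905 + 12.5000 + 55.9012) / (43.4632 + 8.3660 + 16.9167) = 123.9917 / 68.7459 = 1.80363

1.804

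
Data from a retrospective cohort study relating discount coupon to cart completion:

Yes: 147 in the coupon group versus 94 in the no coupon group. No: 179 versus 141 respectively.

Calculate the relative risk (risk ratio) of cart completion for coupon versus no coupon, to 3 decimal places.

From the description: a = 147, b = 179, c = 94, d = 141.
Risk in exposed = 147/326 = 0.45092; risk in unexposed = 94/235 = 0.40000.
RR = 0.45092 / 0.40000 = 1.12730
The risk among the exposed is 1.13 times that among the unexposed.

1.127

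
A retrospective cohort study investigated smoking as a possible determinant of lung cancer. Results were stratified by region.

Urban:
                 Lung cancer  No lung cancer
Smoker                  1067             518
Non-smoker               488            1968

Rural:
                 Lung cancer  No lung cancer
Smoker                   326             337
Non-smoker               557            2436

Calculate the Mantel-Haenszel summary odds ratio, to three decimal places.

6.469

OR_MH = Σ(aᵢdᵢ/nᵢ) / Σ(bᵢcᵢ/nᵢ), where nᵢ is the stratum total.
Stratum 1 (Urban): n = 4041; a·d/n = 1067·1968/4041 = 519.6377; b·c/n = 518·488/4041 = 62.5548
Stratum 2 (Rural): n = 3656; a·d/n = 326·2436/3656 = 217.2144; b·c/n = 337·557/3656 = 51.3427
OR_MH = (519.6377 + 217.2144) / (62.5548 + 51.3427) = 736.8522 / 113.8975 = 6.46943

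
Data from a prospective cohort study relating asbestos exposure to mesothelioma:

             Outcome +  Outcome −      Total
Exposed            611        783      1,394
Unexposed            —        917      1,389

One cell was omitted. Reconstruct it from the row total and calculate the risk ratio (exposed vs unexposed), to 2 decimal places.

1.29

The missing cell is in the unexposed row: 1389 − 917 = 472.
So a = 611, b = 783, c = 472, d = 917.
RR = [a/(a+b)] / [c/(c+d)] = (611/1394) / (472/1389) = 0.43831/0.33981 = 1.28985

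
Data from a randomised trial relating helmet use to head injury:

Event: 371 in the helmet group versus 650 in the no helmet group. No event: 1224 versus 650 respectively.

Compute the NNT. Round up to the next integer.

4

Risk in treated group = 371/1595 = 0.23260; risk in control = 650/1300 = 0.50000.
Absolute risk reduction = 0.50000 − 0.23260 = 0.26740
NNT = 1 / ARR = 1 / 0.26740 = 3.740 → round up → 4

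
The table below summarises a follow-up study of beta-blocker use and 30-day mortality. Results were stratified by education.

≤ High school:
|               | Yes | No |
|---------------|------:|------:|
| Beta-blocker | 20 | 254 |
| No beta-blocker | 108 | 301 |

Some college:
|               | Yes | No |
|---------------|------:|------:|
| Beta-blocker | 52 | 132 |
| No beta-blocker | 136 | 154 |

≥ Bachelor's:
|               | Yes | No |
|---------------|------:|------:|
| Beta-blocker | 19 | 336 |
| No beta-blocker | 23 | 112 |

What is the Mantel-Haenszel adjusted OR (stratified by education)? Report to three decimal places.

0.320

OR_MH = Σ(aᵢdᵢ/nᵢ) / Σ(bᵢcᵢ/nᵢ), where nᵢ is the stratum total.
Stratum 1 (≤ High school): n = 683; a·d/n = 20·301/683 = 8.8141; b·c/n = 254·108/683 = 40.1640
Stratum 2 (Some college): n = 474; a·d/n = 52·154/474 = 16.8945; b·c/n = 132·136/474 = 37.8734
Stratum 3 (≥ Bachelor's): n = 490; a·d/n = 19·112/490 = 4.3429; b·c/n = 336·23/490 = 15.7714
OR_MH = (8.8141 + 16.8945 + 4.3429) / (40.1640 + 37.8734 + 15.7714) = 30.0514 / 93.8088 = 0.32035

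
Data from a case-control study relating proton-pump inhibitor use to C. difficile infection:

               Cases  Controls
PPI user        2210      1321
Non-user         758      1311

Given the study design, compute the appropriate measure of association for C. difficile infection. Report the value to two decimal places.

2.89

Cells: a = 2210, b = 1321, c = 758, d = 1311.
This is a case-control study: participants were sampled on outcome status, so risks in the source population cannot be estimated directly — relative risk is not valid here. The odds ratio is the appropriate measure.
OR = (a·d)/(b·c) = (2210 × 1311) / (1321 × 758) = 2897310 / 1001318 = 2.89350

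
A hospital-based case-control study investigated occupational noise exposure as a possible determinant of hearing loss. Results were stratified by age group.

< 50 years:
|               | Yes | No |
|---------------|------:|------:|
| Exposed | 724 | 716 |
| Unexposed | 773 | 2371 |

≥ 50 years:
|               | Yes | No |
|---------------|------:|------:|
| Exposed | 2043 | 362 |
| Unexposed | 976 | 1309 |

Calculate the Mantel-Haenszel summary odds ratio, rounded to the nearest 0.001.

OR_MH = Σ(aᵢdᵢ/nᵢ) / Σ(bᵢcᵢ/nᵢ), where nᵢ is the stratum total.
Stratum 1 (< 50 years): n = 4584; a·d/n = 724·2371/4584 = 374.4773; b·c/n = 716·773/4584 = 120.7391
Stratum 2 (≥ 50 years): n = 4690; a·d/n = 2043·1309/4690 = 570.2104; b·c/n = 362·976/4690 = 75.3330
OR_MH = (374.4773 + 570.2104) / (120.7391 + 75.3330) = 944.6878 / 196.0721 = 4.81806

4.818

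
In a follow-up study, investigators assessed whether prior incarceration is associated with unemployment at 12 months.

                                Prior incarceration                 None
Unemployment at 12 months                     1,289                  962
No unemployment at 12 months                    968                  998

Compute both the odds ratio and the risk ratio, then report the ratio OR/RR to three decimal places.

Reading the table with exposure as columns: a = 1289 (Prior incarceration, case), b = 968 (Prior incarceration, non-case), c = 962 (None, case), d = 998.
OR = (1289·998)/(968·962) = 1286422/931216 = 1.38144
Risk in exposed = 1289/2257 = 0.57111; risk in unexposed = 962/1960 = 0.49082; RR = 1.16360
OR/RR = 1.38144 / 1.16360 = 1.18722
The outcome is not rare, so the OR lies further from 1 than the RR.

1.187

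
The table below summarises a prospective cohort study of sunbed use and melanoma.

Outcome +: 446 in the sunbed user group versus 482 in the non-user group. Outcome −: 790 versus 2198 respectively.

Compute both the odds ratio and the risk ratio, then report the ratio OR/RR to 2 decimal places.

From the description: a = 446, b = 790, c = 482, d = 2198.
OR = (446·2198)/(790·482) = 980308/380780 = 2.57447
Risk in exposed = 446/1236 = 0.36084; risk in unexposed = 482/2680 = 0.17985; RR = 2.00634
OR/RR = 2.57447 / 2.00634 = 1.28317
The outcome is not rare, so the OR lies further from 1 than the RR.

1.28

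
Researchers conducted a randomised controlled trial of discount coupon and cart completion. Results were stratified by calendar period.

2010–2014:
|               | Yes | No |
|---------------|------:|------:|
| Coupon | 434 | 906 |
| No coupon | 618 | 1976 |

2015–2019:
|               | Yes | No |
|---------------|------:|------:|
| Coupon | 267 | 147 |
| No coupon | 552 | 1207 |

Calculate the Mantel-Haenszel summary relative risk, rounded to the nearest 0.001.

1.591

RR_MH = Σ(aᵢ·n₀ᵢ/nᵢ) / Σ(cᵢ·n₁ᵢ/nᵢ), with n₁ᵢ = aᵢ+bᵢ (exposed), n₀ᵢ = cᵢ+dᵢ (unexposed), nᵢ = n₁ᵢ+n₀ᵢ.
Stratum 1 (2010–2014): n₁ = 1340, n₀ = 2594, n = 3934; a·n₀/n = 434·2594/3934 = 286.1708; c·n₁/n = 618·1340/3934 = 210.5033
Stratum 2 (2015–2019): n₁ = 414, n₀ = 1759, n = 2173; a·n₀/n = 267·1759/2173 = 216.1312; c·n₁/n = 552·414/2173 = 105.1671
RR_MH = (286.1708 + 216.1312) / (210.5033 + 105.1671) = 502.3020 / 315.6704 = 1.59122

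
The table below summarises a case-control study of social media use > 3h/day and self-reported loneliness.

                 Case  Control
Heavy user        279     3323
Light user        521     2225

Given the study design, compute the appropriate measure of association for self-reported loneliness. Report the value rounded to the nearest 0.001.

Cells: a = 279, b = 3323, c = 521, d = 2225.
This is a case-control study: participants were sampled on outcome status, so risks in the source population cannot be estimated directly — relative risk is not valid here. The odds ratio is the appropriate measure.
OR = (a·d)/(b·c) = (279 × 2225) / (3323 × 521) = 620775 / 1731283 = 0.35856

0.359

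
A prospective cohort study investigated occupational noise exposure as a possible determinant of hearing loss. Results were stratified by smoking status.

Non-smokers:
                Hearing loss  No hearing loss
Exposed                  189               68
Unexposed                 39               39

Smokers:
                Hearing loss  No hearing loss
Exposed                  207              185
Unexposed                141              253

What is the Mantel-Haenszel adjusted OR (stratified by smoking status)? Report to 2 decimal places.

OR_MH = Σ(aᵢdᵢ/nᵢ) / Σ(bᵢcᵢ/nᵢ), where nᵢ is the stratum total.
Stratum 1 (Non-smokers): n = 335; a·d/n = 189·39/335 = 22.0030; b·c/n = 68·39/335 = 7.9164
Stratum 2 (Smokers): n = 786; a·d/n = 207·253/786 = 66.6298; b·c/n = 185·141/786 = 33.1870
OR_MH = (22.0030 + 66.6298) / (7.9164 + 33.1870) = 88.6328 / 41.1034 = 2.15633

2.16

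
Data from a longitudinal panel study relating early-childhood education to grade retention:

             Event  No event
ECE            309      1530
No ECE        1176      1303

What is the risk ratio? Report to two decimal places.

Cells: a = 309, b = 1530, c = 1176, d = 1303.
Risk in exposed = 309/1839 = 0.16803; risk in unexposed = 1176/2479 = 0.47438.
RR = 0.16803 / 0.47438 = 0.35420
The risk is 65% lower among the exposed than among the unexposed.

0.35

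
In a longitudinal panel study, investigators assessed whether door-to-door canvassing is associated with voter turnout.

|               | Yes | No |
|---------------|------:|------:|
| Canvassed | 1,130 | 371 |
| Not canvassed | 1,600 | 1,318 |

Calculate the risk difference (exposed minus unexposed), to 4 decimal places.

0.2045

Cells: a = 1130, b = 371, c = 1600, d = 1318.
Risk in exposed = 1130/1501 = 0.752831; risk in unexposed = 1600/2918 = 0.548321.
Risk difference = 0.752831 − 0.548321 = 0.204511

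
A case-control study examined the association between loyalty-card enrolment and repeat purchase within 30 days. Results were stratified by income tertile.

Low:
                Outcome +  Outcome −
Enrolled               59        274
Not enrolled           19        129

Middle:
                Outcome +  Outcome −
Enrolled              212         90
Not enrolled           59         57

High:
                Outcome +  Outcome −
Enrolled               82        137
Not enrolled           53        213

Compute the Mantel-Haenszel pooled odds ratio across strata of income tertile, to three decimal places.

2.097

OR_MH = Σ(aᵢdᵢ/nᵢ) / Σ(bᵢcᵢ/nᵢ), where nᵢ is the stratum total.
Stratum 1 (Low): n = 481; a·d/n = 59·129/481 = 15.8233; b·c/n = 274·19/481 = 10.8233
Stratum 2 (Middle): n = 418; a·d/n = 212·57/418 = 28.9091; b·c/n = 90·59/418 = 12.7033
Stratum 3 (High): n = 485; a·d/n = 82·213/485 = 36.0124; b·c/n = 137·53/485 = 14.9711
OR_MH = (15.8233 + 28.9091 + 36.0124) / (10.8233 + 12.7033 + 14.9711) = 80.7447 / 38.4978 = 2.09739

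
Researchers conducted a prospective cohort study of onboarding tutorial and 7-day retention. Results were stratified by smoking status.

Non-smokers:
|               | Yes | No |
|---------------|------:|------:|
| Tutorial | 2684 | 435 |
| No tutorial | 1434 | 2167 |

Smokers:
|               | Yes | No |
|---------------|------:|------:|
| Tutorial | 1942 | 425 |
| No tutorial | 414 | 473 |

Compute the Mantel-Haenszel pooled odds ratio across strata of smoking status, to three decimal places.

OR_MH = Σ(aᵢdᵢ/nᵢ) / Σ(bᵢcᵢ/nᵢ), where nᵢ is the stratum total.
Stratum 1 (Non-smokers): n = 6720; a·d/n = 2684·2167/6720 = 865.5101; b·c/n = 435·1434/6720 = 92.8259
Stratum 2 (Smokers): n = 3254; a·d/n = 1942·473/3254 = 282.2883; b·c/n = 425·414/3254 = 54.0719
OR_MH = (865.5101 + 282.2883) / (92.8259 + 54.0719) = 1147.7984 / 146.8978 = 7.81358

7.814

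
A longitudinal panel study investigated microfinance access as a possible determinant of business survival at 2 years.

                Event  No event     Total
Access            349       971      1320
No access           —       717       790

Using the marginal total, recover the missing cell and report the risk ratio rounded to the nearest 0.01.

The missing cell is in the unexposed row: 790 − 717 = 73.
So a = 349, b = 971, c = 73, d = 717.
RR = [a/(a+b)] / [c/(c+d)] = (349/1320) / (73/790) = 0.26439/0.09241 = 2.86125

2.86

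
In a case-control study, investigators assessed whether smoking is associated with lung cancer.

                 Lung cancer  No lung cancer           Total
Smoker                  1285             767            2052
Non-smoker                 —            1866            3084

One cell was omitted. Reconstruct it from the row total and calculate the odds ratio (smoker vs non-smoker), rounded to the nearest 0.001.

2.567

The missing cell is in the unexposed row: 3084 − 1866 = 1218.
So a = 1285, b = 767, c = 1218, d = 1866.
OR = (a·d)/(b·c) = (1285 × 1866) / (767 × 1218) = 2397810 / 934206 = 2.56668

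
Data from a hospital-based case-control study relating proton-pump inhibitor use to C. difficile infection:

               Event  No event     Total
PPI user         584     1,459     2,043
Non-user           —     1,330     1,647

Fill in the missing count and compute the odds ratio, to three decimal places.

1.679

The missing cell is in the unexposed row: 1647 − 1330 = 317.
So a = 584, b = 1459, c = 317, d = 1330.
OR = (a·d)/(b·c) = (584 × 1330) / (1459 × 317) = 776720 / 462503 = 1.67938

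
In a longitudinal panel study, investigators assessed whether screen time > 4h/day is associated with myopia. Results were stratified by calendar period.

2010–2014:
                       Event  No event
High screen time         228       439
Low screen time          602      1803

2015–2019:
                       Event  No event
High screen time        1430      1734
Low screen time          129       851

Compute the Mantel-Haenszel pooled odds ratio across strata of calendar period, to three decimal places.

3.053

OR_MH = Σ(aᵢdᵢ/nᵢ) / Σ(bᵢcᵢ/nᵢ), where nᵢ is the stratum total.
Stratum 1 (2010–2014): n = 3072; a·d/n = 228·1803/3072 = 133.8164; b·c/n = 439·602/3072 = 86.0280
Stratum 2 (2015–2019): n = 4144; a·d/n = 1430·851/4144 = 293.6607; b·c/n = 1734·129/4144 = 53.9783
OR_MH = (133.8164 + 293.6607) / (86.0280 + 53.9783) = 427.4771 / 140.0063 = 3.05327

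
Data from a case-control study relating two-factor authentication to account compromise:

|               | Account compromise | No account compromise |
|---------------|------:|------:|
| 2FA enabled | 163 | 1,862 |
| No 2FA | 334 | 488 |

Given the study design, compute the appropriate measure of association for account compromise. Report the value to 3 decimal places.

0.128

Cells: a = 163, b = 1862, c = 334, d = 488.
This is a case-control study: participants were sampled on outcome status, so risks in the source population cannot be estimated directly — relative risk is not valid here. The odds ratio is the appropriate measure.
OR = (a·d)/(b·c) = (163 × 488) / (1862 × 334) = 79544 / 621908 = 0.12790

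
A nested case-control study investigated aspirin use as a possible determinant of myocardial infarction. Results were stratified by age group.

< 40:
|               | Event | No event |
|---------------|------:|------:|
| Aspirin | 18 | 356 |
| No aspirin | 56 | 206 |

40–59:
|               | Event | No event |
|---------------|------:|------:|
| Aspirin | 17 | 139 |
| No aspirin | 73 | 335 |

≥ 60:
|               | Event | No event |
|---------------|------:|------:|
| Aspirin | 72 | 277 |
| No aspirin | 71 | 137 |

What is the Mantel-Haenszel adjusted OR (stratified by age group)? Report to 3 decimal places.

0.397

OR_MH = Σ(aᵢdᵢ/nᵢ) / Σ(bᵢcᵢ/nᵢ), where nᵢ is the stratum total.
Stratum 1 (< 40): n = 636; a·d/n = 18·206/636 = 5.8302; b·c/n = 356·56/636 = 31.3459
Stratum 2 (40–59): n = 564; a·d/n = 17·335/564 = 10.0975; b·c/n = 139·73/564 = 17.9911
Stratum 3 (≥ 60): n = 557; a·d/n = 72·137/557 = 17.7092; b·c/n = 277·71/557 = 35.3088
OR_MH = (5.8302 + 10.0975 + 17.7092) / (31.3459 + 17.9911 + 35.3088) = 33.6369 / 84.6458 = 0.39738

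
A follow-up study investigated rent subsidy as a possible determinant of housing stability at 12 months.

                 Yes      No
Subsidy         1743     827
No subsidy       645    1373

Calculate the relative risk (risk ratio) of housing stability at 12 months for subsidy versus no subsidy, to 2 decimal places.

2.12

Cells: a = 1743, b = 827, c = 645, d = 1373.
Risk in exposed = 1743/2570 = 0.67821; risk in unexposed = 645/2018 = 0.31962.
RR = 0.67821 / 0.31962 = 2.12190
The risk among the exposed is 2.12 times that among the unexposed.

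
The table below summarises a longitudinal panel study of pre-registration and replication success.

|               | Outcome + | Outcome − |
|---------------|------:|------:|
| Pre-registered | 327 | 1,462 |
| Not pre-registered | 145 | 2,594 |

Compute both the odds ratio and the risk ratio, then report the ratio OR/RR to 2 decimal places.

Cells: a = 327, b = 1462, c = 145, d = 2594.
OR = (327·2594)/(1462·145) = 848238/211990 = 4.00131
Risk in exposed = 327/1789 = 0.18278; risk in unexposed = 145/2739 = 0.05294; RR = 3.45272
OR/RR = 4.00131 / 3.45272 = 1.15889
The outcome is not rare, so the OR lies further from 1 than the RR.

1.16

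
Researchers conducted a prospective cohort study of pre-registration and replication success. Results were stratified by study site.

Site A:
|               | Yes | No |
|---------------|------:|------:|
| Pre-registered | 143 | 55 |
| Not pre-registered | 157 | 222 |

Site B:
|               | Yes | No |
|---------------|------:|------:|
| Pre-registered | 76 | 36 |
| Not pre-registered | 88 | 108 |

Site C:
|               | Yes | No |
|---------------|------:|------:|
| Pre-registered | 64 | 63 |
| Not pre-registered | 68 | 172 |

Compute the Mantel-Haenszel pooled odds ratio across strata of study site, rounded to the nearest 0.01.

OR_MH = Σ(aᵢdᵢ/nᵢ) / Σ(bᵢcᵢ/nᵢ), where nᵢ is the stratum total.
Stratum 1 (Site A): n = 577; a·d/n = 143·222/577 = 55.0191; b·c/n = 55·157/577 = 14.9653
Stratum 2 (Site B): n = 308; a·d/n = 76·108/308 = 26.6494; b·c/n = 36·88/308 = 10.2857
Stratum 3 (Site C): n = 367; a·d/n = 64·172/367 = 29.9946; b·c/n = 63·68/367 = 11.6730
OR_MH = (55.0191 + 26.6494 + 29.9946) / (14.9653 + 10.2857 + 11.6730) = 111.6630 / 36.9241 = 3.02412

3.02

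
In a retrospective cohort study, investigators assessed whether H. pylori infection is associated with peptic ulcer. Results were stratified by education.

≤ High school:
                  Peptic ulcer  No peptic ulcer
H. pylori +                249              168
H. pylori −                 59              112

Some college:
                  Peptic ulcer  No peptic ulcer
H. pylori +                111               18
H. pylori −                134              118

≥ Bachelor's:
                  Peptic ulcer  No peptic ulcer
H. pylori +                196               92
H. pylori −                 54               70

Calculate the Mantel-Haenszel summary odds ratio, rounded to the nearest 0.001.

3.266

OR_MH = Σ(aᵢdᵢ/nᵢ) / Σ(bᵢcᵢ/nᵢ), where nᵢ is the stratum total.
Stratum 1 (≤ High school): n = 588; a·d/n = 249·112/588 = 47.4286; b·c/n = 168·59/588 = 16.8571
Stratum 2 (Some college): n = 381; a·d/n = 111·118/381 = 34.3780; b·c/n = 18·134/381 = 6.3307
Stratum 3 (≥ Bachelor's): n = 412; a·d/n = 196·70/412 = 33.3010; b·c/n = 92·54/412 = 12.0583
OR_MH = (47.4286 + 34.3780 + 33.3010) / (16.8571 + 6.3307 + 12.0583) = 115.1075 / 35.2461 = 3.26582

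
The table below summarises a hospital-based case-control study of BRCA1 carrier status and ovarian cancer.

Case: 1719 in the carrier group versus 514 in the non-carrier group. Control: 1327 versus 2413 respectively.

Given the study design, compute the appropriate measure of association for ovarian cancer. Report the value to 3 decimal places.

6.081

From the description: a = 1719, b = 1327, c = 514, d = 2413.
This is a hospital-based case-control study: participants were sampled on outcome status, so risks in the source population cannot be estimated directly — relative risk is not valid here. The odds ratio is the appropriate measure.
OR = (a·d)/(b·c) = (1719 × 2413) / (1327 × 514) = 4147947 / 682078 = 6.08134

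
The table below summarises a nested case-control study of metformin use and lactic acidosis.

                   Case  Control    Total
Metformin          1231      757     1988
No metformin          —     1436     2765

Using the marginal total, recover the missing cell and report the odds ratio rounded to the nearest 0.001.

The missing cell is in the unexposed row: 2765 − 1436 = 1329.
So a = 1231, b = 757, c = 1329, d = 1436.
OR = (a·d)/(b·c) = (1231 × 1436) / (757 × 1329) = 1767716 / 1006053 = 1.75708

1.757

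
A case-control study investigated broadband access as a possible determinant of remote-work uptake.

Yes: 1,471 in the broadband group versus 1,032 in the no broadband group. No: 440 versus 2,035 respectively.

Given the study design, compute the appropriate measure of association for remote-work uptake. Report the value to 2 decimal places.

6.59

From the description: a = 1471, b = 440, c = 1032, d = 2035.
This is a case-control study: participants were sampled on outcome status, so risks in the source population cannot be estimated directly — relative risk is not valid here. The odds ratio is the appropriate measure.
OR = (a·d)/(b·c) = (1471 × 2035) / (440 × 1032) = 2993485 / 454080 = 6.59242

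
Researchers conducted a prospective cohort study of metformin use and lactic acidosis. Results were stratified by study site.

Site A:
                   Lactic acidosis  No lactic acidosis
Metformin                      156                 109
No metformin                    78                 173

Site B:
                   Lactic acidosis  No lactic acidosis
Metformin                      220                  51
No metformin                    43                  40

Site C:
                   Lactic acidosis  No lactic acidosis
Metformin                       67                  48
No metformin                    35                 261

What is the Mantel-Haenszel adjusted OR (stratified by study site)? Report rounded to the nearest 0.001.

OR_MH = Σ(aᵢdᵢ/nᵢ) / Σ(bᵢcᵢ/nᵢ), where nᵢ is the stratum total.
Stratum 1 (Site A): n = 516; a·d/n = 156·173/516 = 52.3023; b·c/n = 109·78/516 = 16.4767
Stratum 2 (Site B): n = 354; a·d/n = 220·40/354 = 24.8588; b·c/n = 51·43/354 = 6.1949
Stratum 3 (Site C): n = 411; a·d/n = 67·261/411 = 42.5474; b·c/n = 48·35/411 = 4.0876
OR_MH = (52.3023 + 24.8588 + 42.5474) / (16.4767 + 6.1949 + 4.0876) = 119.7085 / 26.7593 = 4.47354

4.474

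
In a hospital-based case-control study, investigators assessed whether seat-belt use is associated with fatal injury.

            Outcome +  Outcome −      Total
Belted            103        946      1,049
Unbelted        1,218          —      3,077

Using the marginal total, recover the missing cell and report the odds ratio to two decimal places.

0.17

The missing cell is in the unexposed row: 3077 − 1218 = 1859.
So a = 103, b = 946, c = 1218, d = 1859.
OR = (a·d)/(b·c) = (103 × 1859) / (946 × 1218) = 191477 / 1152228 = 0.16618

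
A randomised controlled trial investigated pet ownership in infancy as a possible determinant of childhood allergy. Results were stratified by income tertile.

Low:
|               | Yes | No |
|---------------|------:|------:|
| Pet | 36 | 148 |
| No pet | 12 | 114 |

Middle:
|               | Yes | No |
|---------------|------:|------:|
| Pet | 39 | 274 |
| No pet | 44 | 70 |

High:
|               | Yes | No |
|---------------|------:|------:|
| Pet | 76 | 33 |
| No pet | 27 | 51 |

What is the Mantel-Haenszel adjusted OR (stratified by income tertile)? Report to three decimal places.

OR_MH = Σ(aᵢdᵢ/nᵢ) / Σ(bᵢcᵢ/nᵢ), where nᵢ is the stratum total.
Stratum 1 (Low): n = 310; a·d/n = 36·114/310 = 13.2387; b·c/n = 148·12/310 = 5.7290
Stratum 2 (Middle): n = 427; a·d/n = 39·70/427 = 6.3934; b·c/n = 274·44/427 = 28.2342
Stratum 3 (High): n = 187; a·d/n = 76·51/187 = 20.7273; b·c/n = 33·27/187 = 4.7647
OR_MH = (13.2387 + 6.3934 + 20.7273) / (5.7290 + 28.2342 + 4.7647) = 40.3594 / 38.7279 = 1.04213

1.042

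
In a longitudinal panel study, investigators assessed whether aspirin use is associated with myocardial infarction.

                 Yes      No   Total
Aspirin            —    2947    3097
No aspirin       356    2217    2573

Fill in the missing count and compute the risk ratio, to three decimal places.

0.350

The missing cell is in the exposed row: 3097 − 2947 = 150.
So a = 150, b = 2947, c = 356, d = 2217.
RR = [a/(a+b)] / [c/(c+d)] = (150/3097) / (356/2573) = 0.04843/0.13836 = 0.35006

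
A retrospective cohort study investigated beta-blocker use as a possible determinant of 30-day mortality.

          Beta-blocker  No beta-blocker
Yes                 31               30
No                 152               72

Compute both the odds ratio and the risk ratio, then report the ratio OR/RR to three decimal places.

0.850

Reading the table with exposure as columns: a = 31 (Beta-blocker, case), b = 152 (Beta-blocker, non-case), c = 30 (No beta-blocker, case), d = 72.
OR = (31·72)/(152·30) = 2232/4560 = 0.48947
Risk in exposed = 31/183 = 0.16940; risk in unexposed = 30/102 = 0.29412; RR = 0.57596
OR/RR = 0.48947 / 0.57596 = 0.84985
The outcome is not rare, so the OR lies further from 1 than the RR.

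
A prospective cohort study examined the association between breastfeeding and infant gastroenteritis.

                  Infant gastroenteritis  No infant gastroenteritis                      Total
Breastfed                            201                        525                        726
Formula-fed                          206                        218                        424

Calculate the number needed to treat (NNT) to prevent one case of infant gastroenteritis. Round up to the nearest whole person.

5

Risk in treated group = 201/726 = 0.27686; risk in control = 206/424 = 0.48585.
Absolute risk reduction = 0.48585 − 0.27686 = 0.20899
NNT = 1 / ARR = 1 / 0.20899 = 4.785 → round up → 5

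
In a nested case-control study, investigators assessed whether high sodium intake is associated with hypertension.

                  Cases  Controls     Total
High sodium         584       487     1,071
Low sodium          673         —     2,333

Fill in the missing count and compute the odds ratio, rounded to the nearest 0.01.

2.96

The missing cell is in the unexposed row: 2333 − 673 = 1660.
So a = 584, b = 487, c = 673, d = 1660.
OR = (a·d)/(b·c) = (584 × 1660) / (487 × 673) = 969440 / 327751 = 2.95786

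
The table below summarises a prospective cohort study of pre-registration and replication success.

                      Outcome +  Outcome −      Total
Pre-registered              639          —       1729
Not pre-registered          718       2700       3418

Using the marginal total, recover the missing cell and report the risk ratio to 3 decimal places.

1.759

The missing cell is in the exposed row: 1729 − 639 = 1090.
So a = 639, b = 1090, c = 718, d = 2700.
RR = [a/(a+b)] / [c/(c+d)] = (639/1729) / (718/3418) = 0.36958/0.21006 = 1.75935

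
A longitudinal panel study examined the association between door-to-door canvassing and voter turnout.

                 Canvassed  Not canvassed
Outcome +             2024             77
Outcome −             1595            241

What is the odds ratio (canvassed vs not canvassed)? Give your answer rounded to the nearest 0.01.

Reading the table with exposure as columns: a = 2024 (Canvassed, case), b = 1595 (Canvassed, non-case), c = 77 (Not canvassed, case), d = 241.
OR = (a·d)/(b·c) = (2024 × 241) / (1595 × 77) = 487784 / 122815 = 3.97170
The odds of voter turnout are about 3.97 times as high in the canvassed group.

3.97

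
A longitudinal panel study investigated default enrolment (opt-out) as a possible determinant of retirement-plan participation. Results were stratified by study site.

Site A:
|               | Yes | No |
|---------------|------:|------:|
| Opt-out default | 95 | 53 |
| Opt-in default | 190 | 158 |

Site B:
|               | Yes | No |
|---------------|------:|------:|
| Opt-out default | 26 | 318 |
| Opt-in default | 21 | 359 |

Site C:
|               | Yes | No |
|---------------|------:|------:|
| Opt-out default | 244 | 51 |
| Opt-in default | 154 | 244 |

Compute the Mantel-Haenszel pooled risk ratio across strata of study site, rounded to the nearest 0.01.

RR_MH = Σ(aᵢ·n₀ᵢ/nᵢ) / Σ(cᵢ·n₁ᵢ/nᵢ), with n₁ᵢ = aᵢ+bᵢ (exposed), n₀ᵢ = cᵢ+dᵢ (unexposed), nᵢ = n₁ᵢ+n₀ᵢ.
Stratum 1 (Site A): n₁ = 148, n₀ = 348, n = 496; a·n₀/n = 95·348/496 = 66.6532; c·n₁/n = 190·148/496 = 56.6935
Stratum 2 (Site B): n₁ = 344, n₀ = 380, n = 724; a·n₀/n = 26·380/724 = 13.6464; c·n₁/n = 21·344/724 = 9.9779
Stratum 3 (Site C): n₁ = 295, n₀ = 398, n = 693; a·n₀/n = 244·398/693 = 140.1328; c·n₁/n = 154·295/693 = 65.5556
RR_MH = (66.6532 + 13.6464 + 140.1328) / (56.6935 + 9.9779 + 65.5556) = 220.4324 / 132.2270 = 1.66708

1.67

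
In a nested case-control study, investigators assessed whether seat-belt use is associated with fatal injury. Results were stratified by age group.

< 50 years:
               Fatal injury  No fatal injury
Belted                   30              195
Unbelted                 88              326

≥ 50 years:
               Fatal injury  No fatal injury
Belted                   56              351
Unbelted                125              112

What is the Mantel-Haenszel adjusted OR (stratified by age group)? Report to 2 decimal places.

0.26

OR_MH = Σ(aᵢdᵢ/nᵢ) / Σ(bᵢcᵢ/nᵢ), where nᵢ is the stratum total.
Stratum 1 (< 50 years): n = 639; a·d/n = 30·326/639 = 15.3052; b·c/n = 195·88/639 = 26.8545
Stratum 2 (≥ 50 years): n = 644; a·d/n = 56·112/644 = 9.7391; b·c/n = 351·125/644 = 68.1289
OR_MH = (15.3052 + 9.7391) / (26.8545 + 68.1289) = 25.0443 / 94.9833 = 0.26367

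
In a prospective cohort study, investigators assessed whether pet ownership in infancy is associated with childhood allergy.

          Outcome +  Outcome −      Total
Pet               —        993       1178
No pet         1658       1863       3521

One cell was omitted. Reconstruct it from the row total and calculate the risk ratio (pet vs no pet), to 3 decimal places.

0.334

The missing cell is in the exposed row: 1178 − 993 = 185.
So a = 185, b = 993, c = 1658, d = 1863.
RR = [a/(a+b)] / [c/(c+d)] = (185/1178) / (1658/3521) = 0.15705/0.47089 = 0.33351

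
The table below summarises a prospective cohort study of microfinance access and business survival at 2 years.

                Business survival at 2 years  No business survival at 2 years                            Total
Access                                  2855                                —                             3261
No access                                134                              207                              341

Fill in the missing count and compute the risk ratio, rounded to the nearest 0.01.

2.23

The missing cell is in the exposed row: 3261 − 2855 = 406.
So a = 2855, b = 406, c = 134, d = 207.
RR = [a/(a+b)] / [c/(c+d)] = (2855/3261) / (134/341) = 0.87550/0.39296 = 2.22795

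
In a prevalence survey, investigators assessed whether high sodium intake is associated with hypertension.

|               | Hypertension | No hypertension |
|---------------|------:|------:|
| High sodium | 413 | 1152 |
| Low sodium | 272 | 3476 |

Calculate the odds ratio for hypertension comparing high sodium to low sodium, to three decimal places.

4.582

Cells: a = 413, b = 1152, c = 272, d = 3476.
OR = (a·d)/(b·c) = (413 × 3476) / (1152 × 272) = 1435588 / 313344 = 4.58151
The odds of hypertension are about 4.58 times as high in the high sodium group.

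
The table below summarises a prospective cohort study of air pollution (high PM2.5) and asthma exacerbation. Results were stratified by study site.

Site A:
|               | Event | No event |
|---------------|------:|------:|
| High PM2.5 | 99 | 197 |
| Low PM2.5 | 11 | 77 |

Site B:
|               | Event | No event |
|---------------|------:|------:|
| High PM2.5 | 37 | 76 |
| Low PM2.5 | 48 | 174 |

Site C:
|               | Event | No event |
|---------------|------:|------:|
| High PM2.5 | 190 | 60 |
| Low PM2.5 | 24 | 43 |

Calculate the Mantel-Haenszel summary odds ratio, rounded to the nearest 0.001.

3.077

OR_MH = Σ(aᵢdᵢ/nᵢ) / Σ(bᵢcᵢ/nᵢ), where nᵢ is the stratum total.
Stratum 1 (Site A): n = 384; a·d/n = 99·77/384 = 19.8516; b·c/n = 197·11/384 = 5.6432
Stratum 2 (Site B): n = 335; a·d/n = 37·174/335 = 19.2179; b·c/n = 76·48/335 = 10.8896
Stratum 3 (Site C): n = 317; a·d/n = 190·43/317 = 25.7729; b·c/n = 60·24/317 = 4.5426
OR_MH = (19.8516 + 19.2179 + 25.7729) / (5.6432 + 10.8896 + 4.5426) = 64.8423 / 21.0754 = 3.07669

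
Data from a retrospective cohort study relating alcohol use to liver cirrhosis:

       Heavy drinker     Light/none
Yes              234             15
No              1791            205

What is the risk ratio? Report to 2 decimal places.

1.69

Reading the table with exposure as columns: a = 234 (Heavy drinker, case), b = 1791 (Heavy drinker, non-case), c = 15 (Light/none, case), d = 205.
Risk in exposed = 234/2025 = 0.11556; risk in unexposed = 15/220 = 0.06818.
RR = 0.11556 / 0.06818 = 1.69481
The risk among the exposed is 1.69 times that among the unexposed.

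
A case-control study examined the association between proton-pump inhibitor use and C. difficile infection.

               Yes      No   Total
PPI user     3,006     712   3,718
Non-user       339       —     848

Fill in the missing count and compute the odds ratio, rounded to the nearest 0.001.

The missing cell is in the unexposed row: 848 − 339 = 509.
So a = 3006, b = 712, c = 339, d = 509.
OR = (a·d)/(b·c) = (3006 × 509) / (712 × 339) = 1530054 / 241368 = 6.33909

6.339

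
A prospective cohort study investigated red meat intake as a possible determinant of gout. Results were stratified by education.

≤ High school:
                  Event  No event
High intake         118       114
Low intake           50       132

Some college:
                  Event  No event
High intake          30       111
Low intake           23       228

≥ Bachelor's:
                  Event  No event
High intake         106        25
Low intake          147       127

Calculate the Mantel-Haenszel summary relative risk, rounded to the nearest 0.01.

1.70

RR_MH = Σ(aᵢ·n₀ᵢ/nᵢ) / Σ(cᵢ·n₁ᵢ/nᵢ), with n₁ᵢ = aᵢ+bᵢ (exposed), n₀ᵢ = cᵢ+dᵢ (unexposed), nᵢ = n₁ᵢ+n₀ᵢ.
Stratum 1 (≤ High school): n₁ = 232, n₀ = 182, n = 414; a·n₀/n = 118·182/414 = 51.8744; c·n₁/n = 50·232/414 = 28.0193
Stratum 2 (Some college): n₁ = 141, n₀ = 251, n = 392; a·n₀/n = 30·251/392 = 19.2092; c·n₁/n = 23·141/392 = 8.2730
Stratum 3 (≥ Bachelor's): n₁ = 131, n₀ = 274, n = 405; a·n₀/n = 106·274/405 = 71.7136; c·n₁/n = 147·131/405 = 47.5481
RR_MH = (51.8744 + 19.2092 + 71.7136) / (28.0193 + 8.2730 + 47.5481) = 142.7972 / 83.8404 = 1.70320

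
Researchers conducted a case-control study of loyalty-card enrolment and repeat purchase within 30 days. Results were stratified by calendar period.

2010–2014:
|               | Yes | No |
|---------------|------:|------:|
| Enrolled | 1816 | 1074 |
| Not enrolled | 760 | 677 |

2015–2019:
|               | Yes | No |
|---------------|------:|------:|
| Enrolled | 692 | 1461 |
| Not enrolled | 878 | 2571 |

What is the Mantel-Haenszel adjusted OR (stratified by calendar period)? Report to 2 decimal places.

1.44

OR_MH = Σ(aᵢdᵢ/nᵢ) / Σ(bᵢcᵢ/nᵢ), where nᵢ is the stratum total.
Stratum 1 (2010–2014): n = 4327; a·d/n = 1816·677/4327 = 284.1303; b·c/n = 1074·760/4327 = 188.6388
Stratum 2 (2015–2019): n = 5602; a·d/n = 692·2571/5602 = 317.5887; b·c/n = 1461·878/5602 = 228.9821
OR_MH = (284.1303 + 317.5887) / (188.6388 + 228.9821) = 601.7191 / 417.6209 = 1.44083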